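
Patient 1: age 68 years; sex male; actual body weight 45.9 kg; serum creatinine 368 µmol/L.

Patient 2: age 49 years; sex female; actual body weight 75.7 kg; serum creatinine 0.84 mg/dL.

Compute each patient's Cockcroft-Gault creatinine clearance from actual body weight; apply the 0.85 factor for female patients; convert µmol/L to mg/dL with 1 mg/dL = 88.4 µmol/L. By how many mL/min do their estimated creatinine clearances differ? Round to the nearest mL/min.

Patient 1: SCr = 368 / 88.4 = 4.163 mg/dL
Patient 1: CrCl = (140 − 68) × 45.9 / (72 × 4.163) = 3304.8 / 299.74 ≈ 11.0 mL/min
Patient 2: CrCl = (140 − 49) × 75.7 / (72 × 0.84) × 0.85 = 6888.7 / 60.48 × 0.85 ≈ 96.8 mL/min
|11.0 − 96.8| = 85.8 mL/min

86 mL/min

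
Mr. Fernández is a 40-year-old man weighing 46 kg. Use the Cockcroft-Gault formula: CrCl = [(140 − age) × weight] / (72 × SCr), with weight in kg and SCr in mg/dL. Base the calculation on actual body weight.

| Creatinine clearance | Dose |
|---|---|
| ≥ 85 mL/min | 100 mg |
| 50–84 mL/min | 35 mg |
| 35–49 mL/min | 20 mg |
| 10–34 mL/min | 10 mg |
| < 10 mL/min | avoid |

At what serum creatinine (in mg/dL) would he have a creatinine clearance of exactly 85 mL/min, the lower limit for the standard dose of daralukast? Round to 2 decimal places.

0.75 mg/dL

Standard dose requires CrCl ≥ 85 mL/min.
Set (140 − 40) × 46 / (72 × SCr) = 85
SCr = (140 − 40) × 46 / (72 × 85) = 0.752 mg/dL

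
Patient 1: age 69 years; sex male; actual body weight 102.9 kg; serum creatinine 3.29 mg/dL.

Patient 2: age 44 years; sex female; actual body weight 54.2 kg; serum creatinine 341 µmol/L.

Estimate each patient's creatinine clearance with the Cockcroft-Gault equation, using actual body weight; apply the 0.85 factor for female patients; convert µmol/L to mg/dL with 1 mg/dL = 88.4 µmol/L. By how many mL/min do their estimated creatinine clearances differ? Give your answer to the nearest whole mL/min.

15 mL/min

Patient 1: CrCl = (140 − 69) × 102.9 / (72 × 3.29) = 7305.9 / 236.88 ≈ 30.8 mL/min
Patient 2: SCr = 341 / 88.4 = 3.857 mg/dL
Patient 2: CrCl = (140 − 44) × 54.2 / (72 × 3.857) × 0.85 = 5203.2 / 277.70 × 0.85 ≈ 15.9 mL/min
|30.8 − 15.9| = 14.9 mL/min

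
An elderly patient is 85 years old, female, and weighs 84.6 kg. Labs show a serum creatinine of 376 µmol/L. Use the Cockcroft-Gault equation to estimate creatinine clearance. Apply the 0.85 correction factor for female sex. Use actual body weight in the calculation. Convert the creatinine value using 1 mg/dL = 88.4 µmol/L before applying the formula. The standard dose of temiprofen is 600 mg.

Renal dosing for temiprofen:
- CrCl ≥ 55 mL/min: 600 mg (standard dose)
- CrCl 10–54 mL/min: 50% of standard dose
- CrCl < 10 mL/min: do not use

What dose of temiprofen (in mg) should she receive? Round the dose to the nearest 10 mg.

SCr = 376 / 88.4 = 4.253 mg/dL
CrCl = (140 − 85) × 84.6 / (72 × 4.253) × 0.85 = 4653.0 / 306.22 × 0.85 ≈ 12.9 mL/min
CrCl ≈ 13 mL/min → bracket 10–54 mL/min.
50% of 600 mg = 300 mg

300 mg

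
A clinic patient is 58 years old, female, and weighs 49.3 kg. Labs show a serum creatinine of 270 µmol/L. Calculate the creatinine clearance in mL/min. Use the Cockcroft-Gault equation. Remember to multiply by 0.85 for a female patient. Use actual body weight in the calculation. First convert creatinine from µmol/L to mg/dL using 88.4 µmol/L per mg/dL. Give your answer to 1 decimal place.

SCr = 270 / 88.4 = 3.054 mg/dL
CrCl = (140 − 58) × 49.3 / (72 × 3.054) × 0.85 = 4042.6 / 219.89 × 0.85 ≈ 15.6 mL/min

15.6 mL/min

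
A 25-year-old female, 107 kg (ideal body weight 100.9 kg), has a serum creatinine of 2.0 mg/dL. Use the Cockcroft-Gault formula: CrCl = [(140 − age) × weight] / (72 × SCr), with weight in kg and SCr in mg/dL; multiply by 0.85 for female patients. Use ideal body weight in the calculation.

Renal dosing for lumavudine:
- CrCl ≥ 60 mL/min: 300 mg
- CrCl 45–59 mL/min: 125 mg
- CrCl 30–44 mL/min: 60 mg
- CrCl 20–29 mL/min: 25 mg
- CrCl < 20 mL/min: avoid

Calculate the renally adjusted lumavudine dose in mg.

300 mg

CrCl = (140 − 25) × 100.9 / (72 × 2) × 0.85 = 11603.5 / 144.00 × 0.85 ≈ 68.5 mL/min
CrCl ≈ 68 mL/min → bracket ≥ 60 mL/min.
Dose for this bracket: 300 mg.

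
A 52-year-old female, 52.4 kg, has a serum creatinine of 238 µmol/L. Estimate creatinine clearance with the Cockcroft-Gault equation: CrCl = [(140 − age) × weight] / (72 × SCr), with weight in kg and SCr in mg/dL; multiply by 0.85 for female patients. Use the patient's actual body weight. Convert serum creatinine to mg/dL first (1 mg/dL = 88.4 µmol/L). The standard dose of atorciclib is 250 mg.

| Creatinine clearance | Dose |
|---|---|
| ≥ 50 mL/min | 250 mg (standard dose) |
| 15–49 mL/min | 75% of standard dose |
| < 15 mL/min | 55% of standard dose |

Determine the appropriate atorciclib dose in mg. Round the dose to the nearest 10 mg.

190 mg

SCr = 238 / 88.4 = 2.692 mg/dL
CrCl = (140 − 52) × 52.4 / (72 × 2.692) × 0.85 = 4611.2 / 193.82 × 0.85 ≈ 20.2 mL/min
CrCl ≈ 20 mL/min → bracket 15–49 mL/min.
75% of 250 mg = 187.5 mg → 190 mg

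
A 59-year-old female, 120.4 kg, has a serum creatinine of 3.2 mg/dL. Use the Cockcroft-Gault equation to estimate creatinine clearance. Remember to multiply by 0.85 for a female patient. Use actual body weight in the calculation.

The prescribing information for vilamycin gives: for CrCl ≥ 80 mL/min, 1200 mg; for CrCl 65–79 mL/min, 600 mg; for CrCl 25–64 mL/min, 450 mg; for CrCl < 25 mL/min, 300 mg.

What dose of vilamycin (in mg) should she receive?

CrCl = (140 − 59) × 120.4 / (72 × 3.2) × 0.85 = 9752.4 / 230.40 × 0.85 ≈ 36.0 mL/min
CrCl ≈ 36 mL/min → bracket 25–64 mL/min.
Dose for this bracket: 450 mg.

450 mg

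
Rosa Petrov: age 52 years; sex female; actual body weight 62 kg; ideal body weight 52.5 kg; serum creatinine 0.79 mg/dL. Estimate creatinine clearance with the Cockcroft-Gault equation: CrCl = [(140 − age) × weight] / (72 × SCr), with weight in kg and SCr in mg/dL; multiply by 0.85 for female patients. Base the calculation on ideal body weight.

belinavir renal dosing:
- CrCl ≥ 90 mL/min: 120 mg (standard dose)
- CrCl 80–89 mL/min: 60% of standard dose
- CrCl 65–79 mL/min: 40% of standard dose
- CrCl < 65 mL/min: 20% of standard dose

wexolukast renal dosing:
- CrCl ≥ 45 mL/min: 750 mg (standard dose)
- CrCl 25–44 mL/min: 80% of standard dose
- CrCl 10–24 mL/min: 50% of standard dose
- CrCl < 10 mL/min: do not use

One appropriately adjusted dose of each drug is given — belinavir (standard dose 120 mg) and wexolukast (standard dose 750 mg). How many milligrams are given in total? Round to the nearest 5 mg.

800 mg

CrCl = (140 − 52) × 52.5 / (72 × 0.79) × 0.85 = 4620.0 / 56.88 × 0.85 ≈ 69.0 mL/min
CrCl ≈ 69 mL/min.
belinavir: 65–79 mL/min → 40% of 120 mg = 48 mg.
wexolukast: ≥ 45 mL/min → 100% of 750 mg = 750 mg.
Total = 48 + 750 = 798 mg.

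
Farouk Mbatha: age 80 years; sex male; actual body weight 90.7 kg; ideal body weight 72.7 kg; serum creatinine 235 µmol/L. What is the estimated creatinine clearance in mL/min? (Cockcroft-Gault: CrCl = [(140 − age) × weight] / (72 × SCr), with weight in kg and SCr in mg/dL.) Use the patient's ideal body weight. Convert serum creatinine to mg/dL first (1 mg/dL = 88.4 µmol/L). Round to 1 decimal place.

22.8 mL/min

SCr = 235 / 88.4 = 2.658 mg/dL
CrCl = (140 − 80) × 72.7 / (72 × 2.658) = 4362.0 / 191.38 ≈ 22.8 mL/min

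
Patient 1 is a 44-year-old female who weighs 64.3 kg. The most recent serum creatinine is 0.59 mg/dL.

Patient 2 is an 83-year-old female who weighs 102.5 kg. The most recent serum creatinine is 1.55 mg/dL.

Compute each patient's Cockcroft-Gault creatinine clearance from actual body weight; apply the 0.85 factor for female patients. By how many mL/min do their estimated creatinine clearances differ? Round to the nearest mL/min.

Patient 1: CrCl = (140 − 44) × 64.3 / (72 × 0.59) × 0.85 = 6172.8 / 42.48 × 0.85 ≈ 123.5 mL/min
Patient 2: CrCl = (140 − 83) × 102.5 / (72 × 1.55) × 0.85 = 5842.5 / 111.60 × 0.85 ≈ 44.5 mL/min
|123.5 − 44.5| = 79.0 mL/min

79 mL/min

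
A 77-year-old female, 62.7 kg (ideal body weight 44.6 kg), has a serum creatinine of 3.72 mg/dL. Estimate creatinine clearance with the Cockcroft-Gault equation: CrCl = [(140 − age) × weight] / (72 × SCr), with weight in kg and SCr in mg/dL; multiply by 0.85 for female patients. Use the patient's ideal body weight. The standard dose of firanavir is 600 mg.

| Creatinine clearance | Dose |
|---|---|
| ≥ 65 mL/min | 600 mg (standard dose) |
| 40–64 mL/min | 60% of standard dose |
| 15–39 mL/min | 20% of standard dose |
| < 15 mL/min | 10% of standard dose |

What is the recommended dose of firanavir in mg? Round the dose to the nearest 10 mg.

CrCl = (140 − 77) × 44.6 / (72 × 3.72) × 0.85 = 2809.8 / 267.84 × 0.85 ≈ 8.9 mL/min
CrCl ≈ 9 mL/min → bracket < 15 mL/min.
10% of 600 mg = 60 mg

60 mg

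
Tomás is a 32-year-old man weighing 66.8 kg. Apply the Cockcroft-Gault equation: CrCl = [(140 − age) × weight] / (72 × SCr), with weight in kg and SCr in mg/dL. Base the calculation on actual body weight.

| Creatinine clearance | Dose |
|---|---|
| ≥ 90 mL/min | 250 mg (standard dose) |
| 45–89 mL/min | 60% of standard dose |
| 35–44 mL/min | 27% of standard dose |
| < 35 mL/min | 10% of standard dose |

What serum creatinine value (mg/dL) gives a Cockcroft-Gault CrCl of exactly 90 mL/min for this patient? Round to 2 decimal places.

1.11 mg/dL

Standard dose requires CrCl ≥ 90 mL/min.
Set (140 − 32) × 66.8 / (72 × SCr) = 90
SCr = (140 − 32) × 66.8 / (72 × 90) = 1.113 mg/dL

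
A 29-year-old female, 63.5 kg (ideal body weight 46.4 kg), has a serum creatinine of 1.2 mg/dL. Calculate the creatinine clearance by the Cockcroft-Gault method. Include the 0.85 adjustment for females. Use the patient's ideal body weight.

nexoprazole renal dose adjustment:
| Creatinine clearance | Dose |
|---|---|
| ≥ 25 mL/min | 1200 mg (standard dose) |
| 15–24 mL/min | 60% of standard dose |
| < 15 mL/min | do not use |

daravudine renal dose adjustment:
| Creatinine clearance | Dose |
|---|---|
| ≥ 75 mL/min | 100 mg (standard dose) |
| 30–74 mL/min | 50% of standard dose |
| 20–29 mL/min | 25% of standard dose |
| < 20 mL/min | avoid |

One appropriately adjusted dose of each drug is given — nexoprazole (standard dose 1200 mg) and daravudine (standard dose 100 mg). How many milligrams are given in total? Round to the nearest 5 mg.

CrCl = (140 − 29) × 46.4 / (72 × 1.2) × 0.85 = 5150.4 / 86.40 × 0.85 ≈ 50.7 mL/min
CrCl ≈ 51 mL/min.
nexoprazole: ≥ 25 mL/min → 100% of 1200 mg = 1200 mg.
daravudine: 30–74 mL/min → 50% of 100 mg = 50 mg.
Total = 1200 + 50 = 1250 mg.

1250 mg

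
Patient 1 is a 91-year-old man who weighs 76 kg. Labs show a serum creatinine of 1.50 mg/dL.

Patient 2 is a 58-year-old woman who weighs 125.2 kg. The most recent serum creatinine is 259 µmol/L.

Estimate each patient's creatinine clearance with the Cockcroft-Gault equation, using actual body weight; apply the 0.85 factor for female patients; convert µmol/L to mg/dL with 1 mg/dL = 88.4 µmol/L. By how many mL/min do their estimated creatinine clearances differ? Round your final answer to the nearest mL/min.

Patient 1: CrCl = (140 − 91) × 76 / (72 × 1.5) = 3724.0 / 108.00 ≈ 34.5 mL/min
Patient 2: SCr = 259 / 88.4 = 2.93 mg/dL
Patient 2: CrCl = (140 − 58) × 125.2 / (72 × 2.93) × 0.85 = 10266.4 / 210.96 × 0.85 ≈ 41.4 mL/min
|34.5 − 41.4| = 6.9 mL/min

7 mL/min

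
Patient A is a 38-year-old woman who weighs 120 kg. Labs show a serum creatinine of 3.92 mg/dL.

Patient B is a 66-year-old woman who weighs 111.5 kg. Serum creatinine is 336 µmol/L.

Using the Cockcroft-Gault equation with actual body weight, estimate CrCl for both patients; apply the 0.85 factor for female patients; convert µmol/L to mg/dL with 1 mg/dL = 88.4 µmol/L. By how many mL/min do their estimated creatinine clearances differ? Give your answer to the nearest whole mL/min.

11 mL/min

Patient A: CrCl = (140 − 38) × 120 / (72 × 3.92) × 0.85 = 12240.0 / 282.24 × 0.85 ≈ 36.9 mL/min
Patient B: SCr = 336 / 88.4 = 3.801 mg/dL
Patient B: CrCl = (140 − 66) × 111.5 / (72 × 3.801) × 0.85 = 8251.0 / 273.67 × 0.85 ≈ 25.6 mL/min
|36.9 − 25.6| = 11.3 mL/min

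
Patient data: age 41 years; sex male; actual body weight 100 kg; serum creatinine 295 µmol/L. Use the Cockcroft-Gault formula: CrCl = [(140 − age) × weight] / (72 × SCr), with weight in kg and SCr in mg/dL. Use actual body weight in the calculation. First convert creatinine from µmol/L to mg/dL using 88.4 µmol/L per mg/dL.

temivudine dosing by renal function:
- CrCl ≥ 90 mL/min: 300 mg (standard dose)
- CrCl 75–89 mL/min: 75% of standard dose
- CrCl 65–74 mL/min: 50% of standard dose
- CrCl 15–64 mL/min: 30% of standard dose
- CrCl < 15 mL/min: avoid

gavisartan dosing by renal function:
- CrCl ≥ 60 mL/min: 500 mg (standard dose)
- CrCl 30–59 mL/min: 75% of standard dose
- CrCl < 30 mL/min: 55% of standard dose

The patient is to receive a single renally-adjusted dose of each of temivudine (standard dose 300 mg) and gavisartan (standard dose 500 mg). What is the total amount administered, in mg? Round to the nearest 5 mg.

SCr = 295 / 88.4 = 3.337 mg/dL
CrCl = (140 − 41) × 100 / (72 × 3.337) = 9900.0 / 240.26 ≈ 41.2 mL/min
CrCl ≈ 41 mL/min.
temivudine: 15–64 mL/min → 30% of 300 mg = 90 mg.
gavisartan: 30–59 mL/min → 75% of 500 mg = 375 mg.
Total = 90 + 375 = 465 mg.

465 mg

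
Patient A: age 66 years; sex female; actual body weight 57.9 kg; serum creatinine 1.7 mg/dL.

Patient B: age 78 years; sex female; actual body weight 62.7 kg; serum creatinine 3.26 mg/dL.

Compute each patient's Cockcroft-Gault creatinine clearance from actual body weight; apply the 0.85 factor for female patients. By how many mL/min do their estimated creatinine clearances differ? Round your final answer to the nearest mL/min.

16 mL/min

Patient A: CrCl = (140 − 66) × 57.9 / (72 × 1.7) × 0.85 = 4284.6 / 122.40 × 0.85 ≈ 29.8 mL/min
Patient B: CrCl = (140 − 78) × 62.7 / (72 × 3.26) × 0.85 = 3887.4 / 234.72 × 0.85 ≈ 14.1 mL/min
|29.8 − 14.1| = 15.7 mL/min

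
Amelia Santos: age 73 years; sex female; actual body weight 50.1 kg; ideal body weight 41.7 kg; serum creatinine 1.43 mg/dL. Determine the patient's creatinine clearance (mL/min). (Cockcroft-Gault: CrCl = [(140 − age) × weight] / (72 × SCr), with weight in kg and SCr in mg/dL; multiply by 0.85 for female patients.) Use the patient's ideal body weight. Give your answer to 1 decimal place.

23.1 mL/min

CrCl = (140 − 73) × 41.7 / (72 × 1.43) × 0.85 = 2793.9 / 102.96 × 0.85 ≈ 23.1 mL/min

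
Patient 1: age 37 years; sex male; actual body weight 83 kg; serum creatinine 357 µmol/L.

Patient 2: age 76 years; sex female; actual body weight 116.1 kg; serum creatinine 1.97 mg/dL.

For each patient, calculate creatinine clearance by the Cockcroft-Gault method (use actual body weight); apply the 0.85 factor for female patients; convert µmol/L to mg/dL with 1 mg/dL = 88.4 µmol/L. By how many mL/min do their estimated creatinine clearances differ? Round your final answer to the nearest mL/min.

Patient 1: SCr = 357 / 88.4 = 4.038 mg/dL
Patient 1: CrCl = (140 − 37) × 83 / (72 × 4.038) = 8549.0 / 290.74 ≈ 29.4 mL/min
Patient 2: CrCl = (140 − 76) × 116.1 / (72 × 1.97) × 0.85 = 7430.4 / 141.84 × 0.85 ≈ 44.5 mL/min
|29.4 − 44.5| = 15.1 mL/min

15 mL/min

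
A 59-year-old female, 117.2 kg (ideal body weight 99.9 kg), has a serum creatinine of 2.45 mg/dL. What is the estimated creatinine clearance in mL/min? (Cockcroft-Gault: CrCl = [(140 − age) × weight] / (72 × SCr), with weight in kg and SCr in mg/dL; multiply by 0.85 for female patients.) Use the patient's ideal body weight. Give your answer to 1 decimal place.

39.0 mL/min

CrCl = (140 − 59) × 99.9 / (72 × 2.45) × 0.85 = 8091.9 / 176.40 × 0.85 ≈ 39.0 mL/min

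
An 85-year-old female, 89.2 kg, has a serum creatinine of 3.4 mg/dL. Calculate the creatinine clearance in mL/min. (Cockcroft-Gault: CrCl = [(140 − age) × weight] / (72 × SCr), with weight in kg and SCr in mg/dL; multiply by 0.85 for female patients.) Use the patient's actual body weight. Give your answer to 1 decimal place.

17.0 mL/min

CrCl = (140 − 85) × 89.2 / (72 × 3.4) × 0.85 = 4906.0 / 244.80 × 0.85 ≈ 17.0 mL/min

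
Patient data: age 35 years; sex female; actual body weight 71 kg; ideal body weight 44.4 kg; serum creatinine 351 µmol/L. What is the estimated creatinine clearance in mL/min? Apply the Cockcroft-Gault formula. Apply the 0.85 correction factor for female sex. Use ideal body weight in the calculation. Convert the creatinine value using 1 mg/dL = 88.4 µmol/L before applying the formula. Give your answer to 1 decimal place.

13.9 mL/min

SCr = 351 / 88.4 = 3.971 mg/dL
CrCl = (140 − 35) × 44.4 / (72 × 3.971) × 0.85 = 4662.0 / 285.91 × 0.85 ≈ 13.9 mL/min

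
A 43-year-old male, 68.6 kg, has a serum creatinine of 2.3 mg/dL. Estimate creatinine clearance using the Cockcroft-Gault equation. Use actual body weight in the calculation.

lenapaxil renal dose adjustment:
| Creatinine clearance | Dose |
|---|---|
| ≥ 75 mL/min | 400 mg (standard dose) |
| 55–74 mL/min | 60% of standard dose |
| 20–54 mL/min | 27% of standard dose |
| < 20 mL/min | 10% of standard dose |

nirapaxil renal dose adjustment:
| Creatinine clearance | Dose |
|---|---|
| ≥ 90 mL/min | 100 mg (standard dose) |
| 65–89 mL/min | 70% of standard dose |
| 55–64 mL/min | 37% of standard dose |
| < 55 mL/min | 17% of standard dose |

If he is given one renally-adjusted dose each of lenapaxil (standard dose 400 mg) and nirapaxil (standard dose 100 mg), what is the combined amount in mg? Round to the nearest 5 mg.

CrCl = (140 − 43) × 68.6 / (72 × 2.3) = 6654.2 / 165.60 ≈ 40.2 mL/min
CrCl ≈ 40 mL/min.
lenapaxil: 20–54 mL/min → 27% of 400 mg = 108 mg.
nirapaxil: < 55 mL/min → 17% of 100 mg = 17 mg.
Total = 108 + 17 = 125 mg.

125 mg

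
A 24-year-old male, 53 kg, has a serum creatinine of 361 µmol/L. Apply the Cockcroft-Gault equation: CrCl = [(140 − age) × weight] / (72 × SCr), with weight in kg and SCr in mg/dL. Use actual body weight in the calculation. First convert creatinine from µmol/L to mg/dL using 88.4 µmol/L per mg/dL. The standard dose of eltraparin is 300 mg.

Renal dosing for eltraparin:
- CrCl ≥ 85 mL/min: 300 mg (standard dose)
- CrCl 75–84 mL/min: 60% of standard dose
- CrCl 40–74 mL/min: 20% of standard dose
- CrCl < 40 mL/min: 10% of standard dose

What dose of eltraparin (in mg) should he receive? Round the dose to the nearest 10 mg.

SCr = 361 / 88.4 = 4.084 mg/dL
CrCl = (140 − 24) × 53 / (72 × 4.084) = 6148.0 / 294.05 ≈ 20.9 mL/min
CrCl ≈ 21 mL/min → bracket < 40 mL/min.
10% of 300 mg = 30 mg

30 mg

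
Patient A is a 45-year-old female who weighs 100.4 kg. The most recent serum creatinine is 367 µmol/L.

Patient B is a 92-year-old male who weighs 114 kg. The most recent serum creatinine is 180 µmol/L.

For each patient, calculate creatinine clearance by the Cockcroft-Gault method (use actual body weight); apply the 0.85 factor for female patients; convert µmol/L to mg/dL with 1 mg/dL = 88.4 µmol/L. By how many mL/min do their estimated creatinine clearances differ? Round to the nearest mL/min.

10 mL/min

Patient A: SCr = 367 / 88.4 = 4.152 mg/dL
Patient A: CrCl = (140 − 45) × 100.4 / (72 × 4.152) × 0.85 = 9538.0 / 298.94 × 0.85 ≈ 27.1 mL/min
Patient B: SCr = 180 / 88.4 = 2.036 mg/dL
Patient B: CrCl = (140 − 92) × 114 / (72 × 2.036) = 5472.0 / 146.59 ≈ 37.3 mL/min
|27.1 − 37.3| = 10.2 mL/min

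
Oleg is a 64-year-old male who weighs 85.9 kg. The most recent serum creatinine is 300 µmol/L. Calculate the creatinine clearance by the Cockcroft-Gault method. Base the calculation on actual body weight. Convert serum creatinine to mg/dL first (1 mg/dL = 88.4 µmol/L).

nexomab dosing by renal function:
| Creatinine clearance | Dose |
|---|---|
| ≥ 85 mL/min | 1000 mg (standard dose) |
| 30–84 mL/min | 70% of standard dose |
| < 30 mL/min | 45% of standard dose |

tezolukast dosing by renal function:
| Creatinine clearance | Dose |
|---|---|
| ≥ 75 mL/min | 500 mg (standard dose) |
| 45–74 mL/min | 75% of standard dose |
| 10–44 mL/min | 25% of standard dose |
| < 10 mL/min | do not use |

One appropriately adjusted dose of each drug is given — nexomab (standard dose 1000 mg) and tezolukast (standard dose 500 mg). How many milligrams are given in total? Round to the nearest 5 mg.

575 mg

SCr = 300 / 88.4 = 3.394 mg/dL
CrCl = (140 − 64) × 85.9 / (72 × 3.394) = 6528.4 / 244.37 ≈ 26.7 mL/min
CrCl ≈ 27 mL/min.
nexomab: < 30 mL/min → 45% of 1000 mg = 450 mg.
tezolukast: 10–44 mL/min → 25% of 500 mg = 125 mg.
Total = 450 + 125 = 575 mg.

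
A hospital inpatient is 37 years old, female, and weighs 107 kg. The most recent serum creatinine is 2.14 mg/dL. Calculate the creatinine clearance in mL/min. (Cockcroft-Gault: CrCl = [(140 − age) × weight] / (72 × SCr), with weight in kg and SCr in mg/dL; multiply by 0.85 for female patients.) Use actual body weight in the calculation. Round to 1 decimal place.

CrCl = (140 − 37) × 107 / (72 × 2.14) × 0.85 = 11021.0 / 154.08 × 0.85 ≈ 60.8 mL/min

60.8 mL/min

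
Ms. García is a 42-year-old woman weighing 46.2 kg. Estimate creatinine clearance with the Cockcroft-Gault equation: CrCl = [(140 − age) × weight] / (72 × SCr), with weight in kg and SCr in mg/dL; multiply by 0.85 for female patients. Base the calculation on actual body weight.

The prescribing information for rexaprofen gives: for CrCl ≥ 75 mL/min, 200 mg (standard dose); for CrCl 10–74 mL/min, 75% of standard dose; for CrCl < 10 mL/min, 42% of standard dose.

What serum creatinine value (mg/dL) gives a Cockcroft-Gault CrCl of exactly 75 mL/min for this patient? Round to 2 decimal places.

Standard dose requires CrCl ≥ 75 mL/min.
Set (140 − 42) × 46.2 × 0.85 / (72 × SCr) = 75
SCr = (140 − 42) × 46.2 × 0.85 / (72 × 75) = 0.713 mg/dL

0.71 mg/dL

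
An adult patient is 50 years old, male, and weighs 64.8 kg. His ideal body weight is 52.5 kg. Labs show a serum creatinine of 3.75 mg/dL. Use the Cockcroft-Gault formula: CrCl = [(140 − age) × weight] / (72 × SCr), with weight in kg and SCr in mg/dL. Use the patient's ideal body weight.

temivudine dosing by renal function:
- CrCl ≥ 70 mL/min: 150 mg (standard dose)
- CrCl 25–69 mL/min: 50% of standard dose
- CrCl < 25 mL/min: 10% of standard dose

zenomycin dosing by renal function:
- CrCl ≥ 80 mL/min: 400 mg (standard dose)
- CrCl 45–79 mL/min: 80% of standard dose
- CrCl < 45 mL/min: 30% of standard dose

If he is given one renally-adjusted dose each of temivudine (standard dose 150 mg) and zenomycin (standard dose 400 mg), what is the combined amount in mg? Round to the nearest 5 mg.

135 mg

CrCl = (140 − 50) × 52.5 / (72 × 3.75) = 4725.0 / 270.00 ≈ 17.5 mL/min
CrCl ≈ 18 mL/min.
temivudine: < 25 mL/min → 10% of 150 mg = 15 mg.
zenomycin: < 45 mL/min → 30% of 400 mg = 120 mg.
Total = 15 + 120 = 135 mg.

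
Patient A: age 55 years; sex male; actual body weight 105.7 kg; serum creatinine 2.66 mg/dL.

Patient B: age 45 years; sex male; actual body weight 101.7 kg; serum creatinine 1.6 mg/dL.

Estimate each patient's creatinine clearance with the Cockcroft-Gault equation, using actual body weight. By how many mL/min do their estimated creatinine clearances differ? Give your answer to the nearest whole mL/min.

37 mL/min

Patient A: CrCl = (140 − 55) × 105.7 / (72 × 2.66) = 8984.5 / 191.52 ≈ 46.9 mL/min
Patient B: CrCl = (140 − 45) × 101.7 / (72 × 1.6) = 9661.5 / 115.20 ≈ 83.9 mL/min
|46.9 − 83.9| = 37.0 mL/min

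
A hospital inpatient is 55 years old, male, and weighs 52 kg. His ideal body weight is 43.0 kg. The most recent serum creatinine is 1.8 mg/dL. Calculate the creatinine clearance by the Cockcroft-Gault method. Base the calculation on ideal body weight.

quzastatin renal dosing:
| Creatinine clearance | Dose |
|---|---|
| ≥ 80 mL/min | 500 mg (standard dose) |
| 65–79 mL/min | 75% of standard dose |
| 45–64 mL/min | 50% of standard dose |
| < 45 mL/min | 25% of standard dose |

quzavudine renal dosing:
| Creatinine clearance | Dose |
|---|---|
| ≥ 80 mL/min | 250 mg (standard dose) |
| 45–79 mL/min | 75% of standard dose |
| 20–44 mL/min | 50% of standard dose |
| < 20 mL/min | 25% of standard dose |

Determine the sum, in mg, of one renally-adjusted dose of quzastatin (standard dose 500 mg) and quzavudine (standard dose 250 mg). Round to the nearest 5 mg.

250 mg

CrCl = (140 − 55) × 43 / (72 × 1.8) = 3655.0 / 129.60 ≈ 28.2 mL/min
CrCl ≈ 28 mL/min.
quzastatin: < 45 mL/min → 25% of 500 mg = 125 mg.
quzavudine: 20–44 mL/min → 50% of 250 mg = 125 mg.
Total = 125 + 125 = 250 mg.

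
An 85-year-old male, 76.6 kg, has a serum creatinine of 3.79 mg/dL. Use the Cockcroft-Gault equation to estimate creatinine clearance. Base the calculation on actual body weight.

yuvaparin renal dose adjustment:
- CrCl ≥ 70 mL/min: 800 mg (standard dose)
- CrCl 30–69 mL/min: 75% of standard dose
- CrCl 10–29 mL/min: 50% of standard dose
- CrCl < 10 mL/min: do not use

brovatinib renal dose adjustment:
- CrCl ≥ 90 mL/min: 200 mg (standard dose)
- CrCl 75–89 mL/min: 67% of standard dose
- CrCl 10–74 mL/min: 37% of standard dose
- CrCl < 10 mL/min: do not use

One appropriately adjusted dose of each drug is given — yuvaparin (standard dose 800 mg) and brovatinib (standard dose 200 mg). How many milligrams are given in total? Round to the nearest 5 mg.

CrCl = (140 − 85) × 76.6 / (72 × 3.79) = 4213.0 / 272.88 ≈ 15.4 mL/min
CrCl ≈ 15 mL/min.
yuvaparin: 10–29 mL/min → 50% of 800 mg = 400 mg.
brovatinib: 10–74 mL/min → 37% of 200 mg = 74 mg.
Total = 400 + 74 = 474 mg.

475 mg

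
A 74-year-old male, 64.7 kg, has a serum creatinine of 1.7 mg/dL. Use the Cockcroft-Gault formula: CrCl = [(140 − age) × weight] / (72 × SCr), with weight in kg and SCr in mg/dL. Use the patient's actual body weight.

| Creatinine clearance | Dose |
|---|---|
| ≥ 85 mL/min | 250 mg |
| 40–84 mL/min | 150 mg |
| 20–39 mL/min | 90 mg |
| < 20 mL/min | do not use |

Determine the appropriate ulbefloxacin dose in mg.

CrCl = (140 − 74) × 64.7 / (72 × 1.7) = 4270.2 / 122.40 ≈ 34.9 mL/min
CrCl ≈ 35 mL/min → bracket 20–39 mL/min.
Dose for this bracket: 90 mg.

90 mg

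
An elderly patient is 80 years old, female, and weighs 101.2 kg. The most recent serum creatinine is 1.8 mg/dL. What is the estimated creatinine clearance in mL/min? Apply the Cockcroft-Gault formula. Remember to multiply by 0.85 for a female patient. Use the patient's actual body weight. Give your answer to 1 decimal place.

39.8 mL/min

CrCl = (140 − 80) × 101.2 / (72 × 1.8) × 0.85 = 6072.0 / 129.60 × 0.85 ≈ 39.8 mL/min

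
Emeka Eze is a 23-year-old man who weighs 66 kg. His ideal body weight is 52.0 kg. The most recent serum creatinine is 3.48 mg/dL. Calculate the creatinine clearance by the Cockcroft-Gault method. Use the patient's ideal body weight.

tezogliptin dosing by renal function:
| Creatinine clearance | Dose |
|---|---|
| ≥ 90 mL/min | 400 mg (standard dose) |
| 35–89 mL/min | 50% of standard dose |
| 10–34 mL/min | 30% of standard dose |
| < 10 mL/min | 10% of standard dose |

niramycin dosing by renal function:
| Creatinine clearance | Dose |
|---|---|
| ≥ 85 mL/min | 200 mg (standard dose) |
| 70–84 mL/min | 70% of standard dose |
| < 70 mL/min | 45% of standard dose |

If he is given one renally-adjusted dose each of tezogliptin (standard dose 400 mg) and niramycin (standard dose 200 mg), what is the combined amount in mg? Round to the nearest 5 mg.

CrCl = (140 − 23) × 52 / (72 × 3.48) = 6084.0 / 250.56 ≈ 24.3 mL/min
CrCl ≈ 24 mL/min.
tezogliptin: 10–34 mL/min → 30% of 400 mg = 120 mg.
niramycin: < 70 mL/min → 45% of 200 mg = 90 mg.
Total = 120 + 90 = 210 mg.

210 mg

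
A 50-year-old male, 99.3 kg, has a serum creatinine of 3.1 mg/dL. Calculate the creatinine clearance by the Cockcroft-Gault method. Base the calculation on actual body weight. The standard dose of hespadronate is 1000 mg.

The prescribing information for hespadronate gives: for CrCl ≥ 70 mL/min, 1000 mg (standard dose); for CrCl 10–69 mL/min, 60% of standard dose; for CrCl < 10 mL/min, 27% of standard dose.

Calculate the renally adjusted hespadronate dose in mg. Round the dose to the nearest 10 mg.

CrCl = (140 − 50) × 99.3 / (72 × 3.1) = 8937.0 / 223.20 ≈ 40.0 mL/min
CrCl ≈ 40 mL/min → bracket 10–69 mL/min.
60% of 1000 mg = 600 mg

600 mg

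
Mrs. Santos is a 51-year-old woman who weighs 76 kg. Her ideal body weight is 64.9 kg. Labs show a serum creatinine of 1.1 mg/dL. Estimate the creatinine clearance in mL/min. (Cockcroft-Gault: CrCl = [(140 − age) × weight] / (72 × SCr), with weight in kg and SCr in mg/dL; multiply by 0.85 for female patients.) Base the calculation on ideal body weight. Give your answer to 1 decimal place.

CrCl = (140 − 51) × 64.9 / (72 × 1.1) × 0.85 = 5776.1 / 79.20 × 0.85 ≈ 62.0 mL/min

62.0 mL/min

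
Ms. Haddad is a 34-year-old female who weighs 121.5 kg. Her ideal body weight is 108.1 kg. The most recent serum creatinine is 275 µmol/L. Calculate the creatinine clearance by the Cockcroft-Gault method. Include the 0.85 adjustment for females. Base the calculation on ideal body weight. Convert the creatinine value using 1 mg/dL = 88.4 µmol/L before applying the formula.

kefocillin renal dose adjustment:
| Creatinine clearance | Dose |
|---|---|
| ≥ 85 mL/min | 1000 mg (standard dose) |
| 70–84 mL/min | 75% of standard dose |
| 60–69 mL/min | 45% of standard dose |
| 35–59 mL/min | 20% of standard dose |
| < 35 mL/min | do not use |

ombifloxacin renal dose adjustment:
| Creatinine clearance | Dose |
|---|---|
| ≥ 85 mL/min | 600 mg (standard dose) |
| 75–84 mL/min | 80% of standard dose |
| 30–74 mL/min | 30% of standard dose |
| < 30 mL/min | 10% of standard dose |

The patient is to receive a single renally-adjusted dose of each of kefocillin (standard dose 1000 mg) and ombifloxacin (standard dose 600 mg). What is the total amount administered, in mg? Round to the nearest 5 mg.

380 mg

SCr = 275 / 88.4 = 3.111 mg/dL
CrCl = (140 − 34) × 108.1 / (72 × 3.111) × 0.85 = 11458.6 / 223.99 × 0.85 ≈ 43.5 mL/min
CrCl ≈ 43 mL/min.
kefocillin: 35–59 mL/min → 20% of 1000 mg = 200 mg.
ombifloxacin: 30–74 mL/min → 30% of 600 mg = 180 mg.
Total = 200 + 180 = 380 mg.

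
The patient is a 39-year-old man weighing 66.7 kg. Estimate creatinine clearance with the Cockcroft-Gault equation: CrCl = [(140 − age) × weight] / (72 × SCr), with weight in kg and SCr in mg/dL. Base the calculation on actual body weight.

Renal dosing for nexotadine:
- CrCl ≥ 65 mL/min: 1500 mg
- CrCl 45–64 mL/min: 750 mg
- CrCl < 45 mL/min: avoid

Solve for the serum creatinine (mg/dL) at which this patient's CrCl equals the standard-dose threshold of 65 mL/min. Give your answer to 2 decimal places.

Standard dose requires CrCl ≥ 65 mL/min.
Set (140 − 39) × 66.7 / (72 × SCr) = 65
SCr = (140 − 39) × 66.7 / (72 × 65) = 1.439 mg/dL

1.44 mg/dL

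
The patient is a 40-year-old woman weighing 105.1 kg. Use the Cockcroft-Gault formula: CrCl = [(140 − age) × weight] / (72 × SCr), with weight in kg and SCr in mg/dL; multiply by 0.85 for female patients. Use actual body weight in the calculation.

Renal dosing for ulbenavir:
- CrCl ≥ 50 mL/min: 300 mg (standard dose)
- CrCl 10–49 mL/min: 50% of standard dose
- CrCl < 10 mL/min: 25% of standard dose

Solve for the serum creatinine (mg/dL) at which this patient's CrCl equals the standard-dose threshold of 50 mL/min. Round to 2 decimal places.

2.48 mg/dL

Standard dose requires CrCl ≥ 50 mL/min.
Set (140 − 40) × 105.1 × 0.85 / (72 × SCr) = 50
SCr = (140 − 40) × 105.1 × 0.85 / (72 × 50) = 2.482 mg/dL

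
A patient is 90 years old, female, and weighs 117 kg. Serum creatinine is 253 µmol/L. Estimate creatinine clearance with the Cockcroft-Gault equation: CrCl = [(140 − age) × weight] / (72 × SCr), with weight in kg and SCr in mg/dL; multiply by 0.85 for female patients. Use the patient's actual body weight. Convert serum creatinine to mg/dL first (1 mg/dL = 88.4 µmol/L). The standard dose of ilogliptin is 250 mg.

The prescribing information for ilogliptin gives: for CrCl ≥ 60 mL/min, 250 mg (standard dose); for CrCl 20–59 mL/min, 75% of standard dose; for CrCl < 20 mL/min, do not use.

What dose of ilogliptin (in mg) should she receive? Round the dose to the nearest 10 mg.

SCr = 253 / 88.4 = 2.862 mg/dL
CrCl = (140 − 90) × 117 / (72 × 2.862) × 0.85 = 5850.0 / 206.06 × 0.85 ≈ 24.1 mL/min
CrCl ≈ 24 mL/min → bracket 20–59 mL/min.
75% of 250 mg = 187.5 mg → 190 mg

190 mg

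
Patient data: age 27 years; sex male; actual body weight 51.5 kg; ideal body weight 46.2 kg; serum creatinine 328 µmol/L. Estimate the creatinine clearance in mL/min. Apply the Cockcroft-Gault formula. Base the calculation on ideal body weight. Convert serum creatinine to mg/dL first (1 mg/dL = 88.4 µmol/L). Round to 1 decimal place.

SCr = 328 / 88.4 = 3.71 mg/dL
CrCl = (140 − 27) × 46.2 / (72 × 3.71) = 5220.6 / 267.12 ≈ 19.5 mL/min

19.5 mL/min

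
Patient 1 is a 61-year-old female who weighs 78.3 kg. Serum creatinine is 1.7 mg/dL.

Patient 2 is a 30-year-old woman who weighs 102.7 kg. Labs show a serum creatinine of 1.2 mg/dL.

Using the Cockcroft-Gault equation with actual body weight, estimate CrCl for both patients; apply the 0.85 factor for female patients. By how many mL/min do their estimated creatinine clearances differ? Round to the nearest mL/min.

68 mL/min

Patient 1: CrCl = (140 − 61) × 78.3 / (72 × 1.7) × 0.85 = 6185.7 / 122.40 × 0.85 ≈ 43.0 mL/min
Patient 2: CrCl = (140 − 30) × 102.7 / (72 × 1.2) × 0.85 = 11297.0 / 86.40 × 0.85 ≈ 111.1 mL/min
|43.0 − 111.1| = 68.1 mL/min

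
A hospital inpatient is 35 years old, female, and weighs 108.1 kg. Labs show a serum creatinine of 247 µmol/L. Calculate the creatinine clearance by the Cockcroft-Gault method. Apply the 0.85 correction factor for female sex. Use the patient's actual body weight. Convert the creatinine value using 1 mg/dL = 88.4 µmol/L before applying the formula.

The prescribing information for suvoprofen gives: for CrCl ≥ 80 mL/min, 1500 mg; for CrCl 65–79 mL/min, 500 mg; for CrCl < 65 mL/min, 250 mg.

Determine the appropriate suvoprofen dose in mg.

250 mg

SCr = 247 / 88.4 = 2.794 mg/dL
CrCl = (140 − 35) × 108.1 / (72 × 2.794) × 0.85 = 11350.5 / 201.17 × 0.85 ≈ 48.0 mL/min
CrCl ≈ 48 mL/min → bracket < 65 mL/min.
Dose for this bracket: 250 mg.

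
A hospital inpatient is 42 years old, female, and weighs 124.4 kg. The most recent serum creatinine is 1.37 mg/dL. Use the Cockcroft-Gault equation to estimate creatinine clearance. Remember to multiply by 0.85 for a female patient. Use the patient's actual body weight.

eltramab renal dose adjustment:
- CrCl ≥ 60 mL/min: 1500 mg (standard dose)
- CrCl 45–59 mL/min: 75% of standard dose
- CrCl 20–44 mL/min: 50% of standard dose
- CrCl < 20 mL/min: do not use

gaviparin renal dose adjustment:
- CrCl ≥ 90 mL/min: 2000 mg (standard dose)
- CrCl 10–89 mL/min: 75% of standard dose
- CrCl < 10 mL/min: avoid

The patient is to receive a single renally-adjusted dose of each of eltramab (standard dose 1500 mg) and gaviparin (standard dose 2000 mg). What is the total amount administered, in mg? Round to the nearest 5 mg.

3500 mg

CrCl = (140 − 42) × 124.4 / (72 × 1.37) × 0.85 = 12191.2 / 98.64 × 0.85 ≈ 105.1 mL/min
CrCl ≈ 105 mL/min.
eltramab: ≥ 60 mL/min → 100% of 1500 mg = 1500 mg.
gaviparin: ≥ 90 mL/min → 100% of 2000 mg = 2000 mg.
Total = 1500 + 2000 = 3500 mg.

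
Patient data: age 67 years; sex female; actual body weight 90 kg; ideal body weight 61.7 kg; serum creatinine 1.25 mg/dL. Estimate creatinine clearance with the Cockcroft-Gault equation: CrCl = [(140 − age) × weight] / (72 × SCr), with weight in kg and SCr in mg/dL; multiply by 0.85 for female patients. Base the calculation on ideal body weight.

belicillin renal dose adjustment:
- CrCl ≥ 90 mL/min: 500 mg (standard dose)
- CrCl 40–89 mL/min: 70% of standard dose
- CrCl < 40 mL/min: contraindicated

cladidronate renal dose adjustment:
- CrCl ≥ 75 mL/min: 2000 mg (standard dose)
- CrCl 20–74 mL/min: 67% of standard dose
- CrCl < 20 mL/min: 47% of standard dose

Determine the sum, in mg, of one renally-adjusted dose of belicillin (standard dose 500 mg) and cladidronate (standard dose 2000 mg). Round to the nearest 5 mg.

1690 mg

CrCl = (140 − 67) × 61.7 / (72 × 1.25) × 0.85 = 4504.1 / 90.00 × 0.85 ≈ 42.5 mL/min
CrCl ≈ 43 mL/min.
belicillin: 40–89 mL/min → 70% of 500 mg = 350 mg.
cladidronate: 20–74 mL/min → 67% of 2000 mg = 1340 mg.
Total = 350 + 1340 = 1690 mg.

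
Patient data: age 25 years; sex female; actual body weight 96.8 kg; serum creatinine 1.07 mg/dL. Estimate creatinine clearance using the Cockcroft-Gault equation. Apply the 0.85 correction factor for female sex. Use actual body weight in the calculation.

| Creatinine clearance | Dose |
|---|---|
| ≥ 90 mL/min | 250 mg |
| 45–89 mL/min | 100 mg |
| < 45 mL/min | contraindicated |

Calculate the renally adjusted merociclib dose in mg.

CrCl = (140 − 25) × 96.8 / (72 × 1.07) × 0.85 = 11132.0 / 77.04 × 0.85 ≈ 122.8 mL/min
CrCl ≈ 123 mL/min → bracket ≥ 90 mL/min.
Dose for this bracket: 250 mg.

250 mg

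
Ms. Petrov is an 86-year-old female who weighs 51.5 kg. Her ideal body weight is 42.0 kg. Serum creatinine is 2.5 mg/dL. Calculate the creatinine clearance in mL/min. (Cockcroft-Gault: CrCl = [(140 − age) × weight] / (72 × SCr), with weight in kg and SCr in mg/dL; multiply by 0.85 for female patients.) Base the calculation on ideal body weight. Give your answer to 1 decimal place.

CrCl = (140 − 86) × 42 / (72 × 2.5) × 0.85 = 2268.0 / 180.00 × 0.85 ≈ 10.7 mL/min

10.7 mL/min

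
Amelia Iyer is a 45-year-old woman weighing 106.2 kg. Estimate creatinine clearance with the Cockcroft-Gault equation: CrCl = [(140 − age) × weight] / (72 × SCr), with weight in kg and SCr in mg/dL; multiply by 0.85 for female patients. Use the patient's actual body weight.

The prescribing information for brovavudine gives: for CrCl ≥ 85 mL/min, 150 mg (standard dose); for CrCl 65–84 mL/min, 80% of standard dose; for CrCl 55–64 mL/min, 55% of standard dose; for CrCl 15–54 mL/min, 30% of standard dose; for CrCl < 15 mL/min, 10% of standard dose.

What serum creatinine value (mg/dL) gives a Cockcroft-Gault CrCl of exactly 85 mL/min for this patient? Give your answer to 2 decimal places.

Standard dose requires CrCl ≥ 85 mL/min.
Set (140 − 45) × 106.2 × 0.85 / (72 × SCr) = 85
SCr = (140 − 45) × 106.2 × 0.85 / (72 × 85) = 1.401 mg/dL

1.40 mg/dL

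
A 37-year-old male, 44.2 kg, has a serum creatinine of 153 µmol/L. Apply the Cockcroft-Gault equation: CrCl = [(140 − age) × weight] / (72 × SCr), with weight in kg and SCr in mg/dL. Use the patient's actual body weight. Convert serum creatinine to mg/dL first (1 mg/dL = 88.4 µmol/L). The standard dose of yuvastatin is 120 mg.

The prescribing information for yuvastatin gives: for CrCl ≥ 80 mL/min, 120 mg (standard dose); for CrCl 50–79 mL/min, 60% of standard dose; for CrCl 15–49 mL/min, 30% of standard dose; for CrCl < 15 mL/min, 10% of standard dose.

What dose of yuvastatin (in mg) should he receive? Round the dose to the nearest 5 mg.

SCr = 153 / 88.4 = 1.731 mg/dL
CrCl = (140 − 37) × 44.2 / (72 × 1.731) = 4552.6 / 124.63 ≈ 36.5 mL/min
CrCl ≈ 37 mL/min → bracket 15–49 mL/min.
30% of 120 mg = 36 mg → 35 mg

35 mg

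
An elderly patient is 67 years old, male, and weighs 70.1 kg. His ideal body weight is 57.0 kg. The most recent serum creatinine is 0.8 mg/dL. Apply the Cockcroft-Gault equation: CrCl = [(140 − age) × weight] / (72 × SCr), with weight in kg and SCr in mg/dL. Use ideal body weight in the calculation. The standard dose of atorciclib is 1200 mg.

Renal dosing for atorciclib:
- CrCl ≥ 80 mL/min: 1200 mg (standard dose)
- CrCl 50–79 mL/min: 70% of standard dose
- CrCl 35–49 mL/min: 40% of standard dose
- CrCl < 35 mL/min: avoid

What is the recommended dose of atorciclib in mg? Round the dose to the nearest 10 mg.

840 mg

CrCl = (140 − 67) × 57 / (72 × 0.8) = 4161.0 / 57.60 ≈ 72.2 mL/min
CrCl ≈ 72 mL/min → bracket 50–79 mL/min.
70% of 1200 mg = 840 mg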